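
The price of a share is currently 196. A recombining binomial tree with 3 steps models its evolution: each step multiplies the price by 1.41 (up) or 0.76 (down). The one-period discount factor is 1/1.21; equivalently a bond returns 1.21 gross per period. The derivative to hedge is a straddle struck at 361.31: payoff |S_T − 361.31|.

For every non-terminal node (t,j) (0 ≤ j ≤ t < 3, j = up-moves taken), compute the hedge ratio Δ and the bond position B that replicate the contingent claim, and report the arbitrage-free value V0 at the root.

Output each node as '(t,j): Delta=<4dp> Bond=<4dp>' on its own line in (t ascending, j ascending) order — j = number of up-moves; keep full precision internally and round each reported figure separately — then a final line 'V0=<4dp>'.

Risk-neutral probability p* = (R−d)/(u−d) = (1.21−0.76)/(1.41−0.76) = 0.6923.
Payoff layer (t=3): V(3,0)=275.2707, V(3,1)=201.6845, V(3,2)=65.1626, V(3,3)=188.1213
(2,0): S=113.2096. Δ = (V_up−V_dn)/(S_up−S_dn) = (201.6845−275.2707)/(159.6255−86.0393) = -1.0000. V = [p*·201.6845 + (1−p*)·275.2707]/1.21 = 185.3937. B = V − Δ·S = 298.6033.
(2,1): S=210.0336. Δ = (V_up−V_dn)/(S_up−S_dn) = (65.1626−201.6845)/(296.1474−159.6255) = -1.0000. V = [p*·65.1626 + (1−p*)·201.6845]/1.21 = 88.5697. B = V − Δ·S = 298.6033.
(2,2): S=389.6676. Δ = (V_up−V_dn)/(S_up−S_dn) = (188.1213−65.1626)/(549.4313−296.1474) = 0.4855. V = [p*·188.1213 + (1−p*)·65.1626]/1.21 = 124.2049. B = V − Δ·S = -64.9624.
(1,0): S=148.9600. Δ = (V_up−V_dn)/(S_up−S_dn) = (88.5697−185.3937)/(210.0336−113.2096) = -1.0000. V = [p*·88.5697 + (1−p*)·185.3937]/1.21 = 97.8196. B = V − Δ·S = 246.7796.
(1,1): S=276.3600. Δ = (V_up−V_dn)/(S_up−S_dn) = (124.2049−88.5697)/(389.6676−210.0336) = 0.1984. V = [p*·124.2049 + (1−p*)·88.5697]/1.21 = 93.5869. B = V − Δ·S = 38.7636.
(0,0): S=196.0000. Δ = (V_up−V_dn)/(S_up−S_dn) = (93.5869−97.8196)/(276.3600−148.9600) = -0.0332. V = [p*·93.5869 + (1−p*)·97.8196]/1.21 = 78.4209. B = V − Δ·S = 84.9327.
Each (Δ,B) replicates both successor values, so the strategy is self-financing and V0 is arbitrage-free.

(0,0): Delta=-0.0332 Bond=84.9327
(1,0): Delta=-1.0000 Bond=246.7796
(1,1): Delta=0.1984 Bond=38.7636
(2,0): Delta=-1.0000 Bond=298.6033
(2,1): Delta=-1.0000 Bond=298.6033
(2,2): Delta=0.4855 Bond=-64.9624
V0=78.4209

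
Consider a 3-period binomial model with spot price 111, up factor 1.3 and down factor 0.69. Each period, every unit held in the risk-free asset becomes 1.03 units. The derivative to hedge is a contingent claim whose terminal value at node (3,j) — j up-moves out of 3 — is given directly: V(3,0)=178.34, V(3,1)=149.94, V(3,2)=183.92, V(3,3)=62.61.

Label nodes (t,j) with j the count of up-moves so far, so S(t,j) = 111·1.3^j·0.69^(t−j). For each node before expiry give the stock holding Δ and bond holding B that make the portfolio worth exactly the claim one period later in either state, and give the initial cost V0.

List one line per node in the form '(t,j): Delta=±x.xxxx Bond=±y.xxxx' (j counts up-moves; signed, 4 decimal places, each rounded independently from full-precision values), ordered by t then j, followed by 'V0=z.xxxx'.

No-arbitrage ⇒ martingale measure with p* = (R−d)/(u−d) = 0.5574.
Terminal payoffs: V(3,0)=178.3400, V(3,1)=149.9400, V(3,2)=183.9200, V(3,3)=62.6100
  t=2,j=0: stock 52.8471 → up 68.7012 (V=149.9400), down 36.4645 (V=178.3400). Price 157.7772; hedge Δ=-0.8810, bond B=204.3346.
  t=2,j=1: stock 99.5670 → up 129.4371 (V=183.9200), down 68.7012 (V=149.9400). Price 163.9608; hedge Δ=0.5595, bond B=108.2559.
  t=2,j=2: stock 187.5900 → up 243.8670 (V=62.6100), down 129.4371 (V=183.9200). Price 112.9171; hedge Δ=-1.0601, bond B=311.7859.
  t=1,j=0: stock 76.5900 → up 99.5670 (V=163.9608), down 52.8471 (V=157.7772). Price 156.5280; hedge Δ=0.1324, bond B=146.3908.
  t=1,j=1: stock 144.3000 → up 187.5900 (V=112.9171), down 99.5670 (V=163.9608). Price 131.5633; hedge Δ=-0.5799, bond B=215.2416.
  t=0,j=0: stock 111.0000 → up 144.3000 (V=131.5633), down 76.5900 (V=156.5280). Price 138.4595; hedge Δ=-0.3687, bond B=179.3851.
Check: Δ(0,0)·S0 + B(0,0) = 138.4595 = V0.

(0,0): Delta=-0.3687 Bond=179.3851
(1,0): Delta=0.1324 Bond=146.3908
(1,1): Delta=-0.5799 Bond=215.2416
(2,0): Delta=-0.8810 Bond=204.3346
(2,1): Delta=0.5595 Bond=108.2559
(2,2): Delta=-1.0601 Bond=311.7859
V0=138.4595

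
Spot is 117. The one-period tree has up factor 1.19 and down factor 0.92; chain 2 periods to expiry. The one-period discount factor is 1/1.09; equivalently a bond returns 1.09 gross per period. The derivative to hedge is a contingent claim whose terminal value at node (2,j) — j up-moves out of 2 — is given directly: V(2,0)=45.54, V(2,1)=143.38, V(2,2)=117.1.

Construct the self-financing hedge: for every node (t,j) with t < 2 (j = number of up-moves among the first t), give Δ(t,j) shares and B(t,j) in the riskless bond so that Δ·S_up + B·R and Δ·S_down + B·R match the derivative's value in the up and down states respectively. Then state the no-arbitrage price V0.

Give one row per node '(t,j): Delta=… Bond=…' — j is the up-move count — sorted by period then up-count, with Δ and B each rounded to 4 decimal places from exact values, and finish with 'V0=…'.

The replicating-portfolio and risk-neutral prices coincide; use p* = (1.09−0.92)/(1.19−0.92) = 0.6296 for the latter.
Payoff layer (t=2): V(2,0)=45.5400, V(2,1)=143.3800, V(2,2)=117.1000
  t=1,j=0: stock 107.6400 → up 128.0916 (V=143.3800), down 99.0288 (V=45.5400). Price 98.2963; hedge Δ=3.3665, bond B=-264.0741.
  t=1,j=1: stock 139.2300 → up 165.6837 (V=117.1000), down 128.0916 (V=143.3800). Price 116.3609; hedge Δ=-0.6991, bond B=213.6942.
  t=0,j=0: stock 117.0000 → up 139.2300 (V=116.3609), down 107.6400 (V=98.2963). Price 100.6149; hedge Δ=0.5718, bond B=33.7092.
The time-0 hedge costs 100.6149, which is the no-arbitrage price.

(0,0): Delta=0.5718 Bond=33.7092
(1,0): Delta=3.3665 Bond=-264.0741
(1,1): Delta=-0.6991 Bond=213.6942
V0=100.6149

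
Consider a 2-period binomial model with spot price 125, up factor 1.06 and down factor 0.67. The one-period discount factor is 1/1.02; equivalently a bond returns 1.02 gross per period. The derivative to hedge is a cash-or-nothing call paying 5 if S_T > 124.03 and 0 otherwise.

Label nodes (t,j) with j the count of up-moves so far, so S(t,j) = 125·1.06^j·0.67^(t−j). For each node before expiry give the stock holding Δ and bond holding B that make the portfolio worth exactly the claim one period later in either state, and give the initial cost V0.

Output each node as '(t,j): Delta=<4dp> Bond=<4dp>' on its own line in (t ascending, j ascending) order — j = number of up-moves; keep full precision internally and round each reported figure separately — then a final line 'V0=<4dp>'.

(0,0): Delta=0.0902 Bond=-7.4094
(1,0): Delta=0.0000 Bond=0.0000
(1,1): Delta=0.0968 Bond=-8.4213
V0=3.8706

The replicating-portfolio and risk-neutral prices coincide; use p* = (1.02−0.67)/(1.06−0.67) = 0.8974 for the latter.
Terminal payoffs: V(2,0)=0.0000, V(2,1)=0.0000, V(2,2)=5.0000
Node (1,0) S=83.7500: V=(p*·0.0000+(1−p*)·0.0000)/1.02=0.0000; Δ=(0.0000−0.0000)/(88.7750−56.1125)=0.0000; B=V−Δ·S=0.0000
Node (1,1) S=132.5000: V=(p*·5.0000+(1−p*)·0.0000)/1.02=4.3992; Δ=(5.0000−0.0000)/(140.4500−88.7750)=0.0968; B=V−Δ·S=-8.4213
Node (0,0) S=125.0000: V=(p*·4.3992+(1−p*)·0.0000)/1.02=3.8706; Δ=(4.3992−0.0000)/(132.5000−83.7500)=0.0902; B=V−Δ·S=-7.4094
Each (Δ,B) replicates both successor values, so the strategy is self-financing and V0 is arbitrage-free.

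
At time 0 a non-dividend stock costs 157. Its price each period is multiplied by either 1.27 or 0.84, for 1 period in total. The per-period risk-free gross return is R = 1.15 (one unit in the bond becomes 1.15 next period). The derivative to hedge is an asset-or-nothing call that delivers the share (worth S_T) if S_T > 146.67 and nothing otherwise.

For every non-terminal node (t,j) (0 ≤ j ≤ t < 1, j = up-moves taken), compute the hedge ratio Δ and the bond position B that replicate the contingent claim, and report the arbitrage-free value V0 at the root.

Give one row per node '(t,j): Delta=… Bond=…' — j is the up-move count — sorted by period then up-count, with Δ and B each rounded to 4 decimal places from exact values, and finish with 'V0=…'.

(0,0): Delta=2.9535 Bond=-338.7009
V0=124.9968

Since d<R<u, set p* = (R−d)/(u−d) = 0.7209; price each node as the discounted p*-expectation of its children.
Payoff layer (t=1): V(1,0)=0.0000, V(1,1)=199.3900
(0,0): S=157.0000. Δ = (V_up−V_dn)/(S_up−S_dn) = (199.3900−0.0000)/(199.3900−131.8800) = 2.9535. V = [p*·199.3900 + (1−p*)·0.0000]/1.15 = 124.9968. B = V − Δ·S = -338.7009.
Each (Δ,B) replicates both successor values, so the strategy is self-financing and V0 is arbitrage-free.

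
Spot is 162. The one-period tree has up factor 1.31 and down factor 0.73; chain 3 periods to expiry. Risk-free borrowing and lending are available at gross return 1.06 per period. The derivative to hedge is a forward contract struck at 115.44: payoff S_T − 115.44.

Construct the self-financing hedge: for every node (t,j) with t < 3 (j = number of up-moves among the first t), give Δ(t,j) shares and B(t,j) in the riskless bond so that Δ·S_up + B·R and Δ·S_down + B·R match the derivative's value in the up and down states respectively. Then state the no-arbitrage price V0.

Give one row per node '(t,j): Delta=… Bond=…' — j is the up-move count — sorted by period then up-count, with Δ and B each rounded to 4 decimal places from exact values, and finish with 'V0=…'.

Under the risk-neutral measure, an up-move has probability p* = (R−d)/(u−d) = 0.5690 and values discount at R = 1.06.
Terminal payoffs: V(3,0)=-52.4192, V(3,1)=-2.3480, V(3,2)=87.5060, V(3,3)=248.7507
(2,0): S=86.3298. Δ = (V_up−V_dn)/(S_up−S_dn) = (-2.3480−-52.4192)/(113.0920−63.0208) = 1.0000. V = [p*·-2.3480 + (1−p*)·-52.4192]/1.06 = -22.5759. B = V − Δ·S = -108.9057.
(2,1): S=154.9206. Δ = (V_up−V_dn)/(S_up−S_dn) = (87.5060−-2.3480)/(202.9460−113.0920) = 1.0000. V = [p*·87.5060 + (1−p*)·-2.3480]/1.06 = 46.0149. B = V − Δ·S = -108.9057.
(2,2): S=278.0082. Δ = (V_up−V_dn)/(S_up−S_dn) = (248.7507−87.5060)/(364.1907−202.9460) = 1.0000. V = [p*·248.7507 + (1−p*)·87.5060]/1.06 = 169.1025. B = V − Δ·S = -108.9057.
(1,0): S=118.2600. Δ = (V_up−V_dn)/(S_up−S_dn) = (46.0149−-22.5759)/(154.9206−86.3298) = 1.0000. V = [p*·46.0149 + (1−p*)·-22.5759]/1.06 = 15.5188. B = V − Δ·S = -102.7412.
(1,1): S=212.2200. Δ = (V_up−V_dn)/(S_up−S_dn) = (169.1025−46.0149)/(278.0082−154.9206) = 1.0000. V = [p*·169.1025 + (1−p*)·46.0149]/1.06 = 109.4788. B = V − Δ·S = -102.7412.
(0,0): S=162.0000. Δ = (V_up−V_dn)/(S_up−S_dn) = (109.4788−15.5188)/(212.2200−118.2600) = 1.0000. V = [p*·109.4788 + (1−p*)·15.5188]/1.06 = 65.0743. B = V − Δ·S = -96.9257.
Each (Δ,B) replicates both successor values, so the strategy is self-financing and V0 is arbitrage-free.

(0,0): Delta=1.0000 Bond=-96.9257
(1,0): Delta=1.0000 Bond=-102.7412
(1,1): Delta=1.0000 Bond=-102.7412
(2,0): Delta=1.0000 Bond=-108.9057
(2,1): Delta=1.0000 Bond=-108.9057
(2,2): Delta=1.0000 Bond=-108.9057
V0=65.0743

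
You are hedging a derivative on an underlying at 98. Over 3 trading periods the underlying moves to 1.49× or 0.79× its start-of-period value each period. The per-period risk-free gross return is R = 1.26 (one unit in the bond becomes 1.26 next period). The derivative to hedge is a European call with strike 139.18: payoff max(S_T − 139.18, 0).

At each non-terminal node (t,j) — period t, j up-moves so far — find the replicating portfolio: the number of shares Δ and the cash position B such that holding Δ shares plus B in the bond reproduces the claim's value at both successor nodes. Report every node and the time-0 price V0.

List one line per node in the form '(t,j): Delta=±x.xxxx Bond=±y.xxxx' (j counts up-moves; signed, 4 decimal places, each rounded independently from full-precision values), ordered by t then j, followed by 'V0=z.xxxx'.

(0,0): Delta=0.7629 Bond=-39.5065
(1,0): Delta=0.3215 Bond=-15.6076
(1,1): Delta=0.8774 Bond=-66.4999
(2,0): Delta=0.0000 Bond=0.0000
(2,1): Delta=0.4050 Bond=-29.2892
(2,2): Delta=1.0000 Bond=-110.4603
V0=35.2577

No-arbitrage ⇒ martingale measure with p* = (R−d)/(u−d) = 0.6714.
Terminal payoffs: V(3,0)=0.0000, V(3,1)=0.0000, V(3,2)=32.7001, V(3,3)=184.9990
Node (2,0) S=61.1618: V=(p*·0.0000+(1−p*)·0.0000)/1.26=0.0000; Δ=(0.0000−0.0000)/(91.1311−48.3178)=0.0000; B=V−Δ·S=0.0000
Node (2,1) S=115.3558: V=(p*·32.7001+(1−p*)·0.0000)/1.26=17.4252; Δ=(32.7001−0.0000)/(171.8801−91.1311)=0.4050; B=V−Δ·S=-29.2892
Node (2,2) S=217.5698: V=(p*·184.9990+(1−p*)·32.7001)/1.26=107.1095; Δ=(184.9990−32.7001)/(324.1790−171.8801)=1.0000; B=V−Δ·S=-110.4603
Node (1,0) S=77.4200: V=(p*·17.4252+(1−p*)·0.0000)/1.26=9.2856; Δ=(17.4252−0.0000)/(115.3558−61.1618)=0.3215; B=V−Δ·S=-15.6076
Node (1,1) S=146.0200: V=(p*·107.1095+(1−p*)·17.4252)/1.26=61.6205; Δ=(107.1095−17.4252)/(217.5698−115.3558)=0.8774; B=V−Δ·S=-66.4999
Node (0,0) S=98.0000: V=(p*·61.6205+(1−p*)·9.2856)/1.26=35.2577; Δ=(61.6205−9.2856)/(146.0200−77.4200)=0.7629; B=V−Δ·S=-39.5065
Check: Δ(0,0)·S0 + B(0,0) = 35.2577 = V0.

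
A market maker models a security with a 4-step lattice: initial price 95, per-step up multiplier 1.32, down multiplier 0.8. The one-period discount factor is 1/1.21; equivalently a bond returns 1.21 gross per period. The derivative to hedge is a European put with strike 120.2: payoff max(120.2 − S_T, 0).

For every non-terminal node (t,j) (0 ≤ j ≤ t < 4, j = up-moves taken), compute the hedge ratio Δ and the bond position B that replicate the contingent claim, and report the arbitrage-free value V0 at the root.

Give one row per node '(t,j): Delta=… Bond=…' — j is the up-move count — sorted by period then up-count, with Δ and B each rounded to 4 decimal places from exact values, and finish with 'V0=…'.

The replicating-portfolio and risk-neutral prices coincide; use p* = (1.21−0.8)/(1.32−0.8) = 0.7885 for the latter.
Terminal values V(4,·): V(4,0)=81.2880, V(4,1)=55.9952, V(4,2)=14.2621, V(4,3)=0.0000, V(4,4)=0.0000
Node (3,0) S=48.6400: V=(p*·55.9952+(1−p*)·81.2880)/1.21=50.6988; Δ=(55.9952−81.2880)/(64.2048−38.9120)=-1.0000; B=V−Δ·S=99.3388
Node (3,1) S=80.2560: V=(p*·14.2621+(1−p*)·55.9952)/1.21=19.0828; Δ=(14.2621−55.9952)/(105.9379−64.2048)=-1.0000; B=V−Δ·S=99.3388
Node (3,2) S=132.4224: V=(p*·0.0000+(1−p*)·14.2621)/1.21=2.4934; Δ=(0.0000−14.2621)/(174.7976−105.9379)=-0.2071; B=V−Δ·S=29.9204
Node (3,3) S=218.4970: V=(p*·0.0000+(1−p*)·0.0000)/1.21=0.0000; Δ=(0.0000−0.0000)/(288.4160−174.7976)=0.0000; B=V−Δ·S=0.0000
Node (2,0) S=60.8000: V=(p*·19.0828+(1−p*)·50.6988)/1.21=21.2982; Δ=(19.0828−50.6988)/(80.2560−48.6400)=-1.0000; B=V−Δ·S=82.0982
Node (2,1) S=100.3200: V=(p*·2.4934+(1−p*)·19.0828)/1.21=4.9609; Δ=(2.4934−19.0828)/(132.4224−80.2560)=-0.3180; B=V−Δ·S=36.8637
Node (2,2) S=165.5280: V=(p*·0.0000+(1−p*)·2.4934)/1.21=0.4359; Δ=(0.0000−2.4934)/(218.4970−132.4224)=-0.0290; B=V−Δ·S=5.2308
Node (1,0) S=76.0000: V=(p*·4.9609+(1−p*)·21.2982)/1.21=6.9561; Δ=(4.9609−21.2982)/(100.3200−60.8000)=-0.4134; B=V−Δ·S=38.3740
Node (1,1) S=125.4000: V=(p*·0.4359+(1−p*)·4.9609)/1.21=1.1513; Δ=(0.4359−4.9609)/(165.5280−100.3200)=-0.0694; B=V−Δ·S=9.8532
Node (0,0) S=95.0000: V=(p*·1.1513+(1−p*)·6.9561)/1.21=1.9663; Δ=(1.1513−6.9561)/(125.4000−76.0000)=-0.1175; B=V−Δ·S=13.1293
Check: Δ(0,0)·S0 + B(0,0) = 1.9663 = V0.

(0,0): Delta=-0.1175 Bond=13.1293
(1,0): Delta=-0.4134 Bond=38.3740
(1,1): Delta=-0.0694 Bond=9.8532
(2,0): Delta=-1.0000 Bond=82.0982
(2,1): Delta=-0.3180 Bond=36.8637
(2,2): Delta=-0.0290 Bond=5.2308
(3,0): Delta=-1.0000 Bond=99.3388
(3,1): Delta=-1.0000 Bond=99.3388
(3,2): Delta=-0.2071 Bond=29.9204
(3,3): Delta=0.0000 Bond=0.0000
V0=1.9663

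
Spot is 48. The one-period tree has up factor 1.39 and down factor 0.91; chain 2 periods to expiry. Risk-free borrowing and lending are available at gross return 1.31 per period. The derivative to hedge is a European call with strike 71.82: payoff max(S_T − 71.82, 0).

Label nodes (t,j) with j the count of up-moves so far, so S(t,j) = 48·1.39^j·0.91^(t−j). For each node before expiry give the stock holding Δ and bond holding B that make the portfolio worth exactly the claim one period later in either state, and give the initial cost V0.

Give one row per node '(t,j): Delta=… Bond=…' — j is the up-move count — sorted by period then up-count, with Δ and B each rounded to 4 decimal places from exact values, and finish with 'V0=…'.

(0,0): Delta=0.5776 Bond=-19.2599
(1,0): Delta=0.0000 Bond=0.0000
(1,1): Delta=0.6533 Bond=-30.2766
V0=8.4659

Under the risk-neutral measure, an up-move has probability p* = (R−d)/(u−d) = 0.8333 and values discount at R = 1.31.
Terminal values V(2,·): V(2,0)=0.0000, V(2,1)=0.0000, V(2,2)=20.9208
  t=1,j=0: stock 43.6800 → up 60.7152 (V=0.0000), down 39.7488 (V=0.0000). Price 0.0000; hedge Δ=0.0000, bond B=0.0000.
  t=1,j=1: stock 66.7200 → up 92.7408 (V=20.9208), down 60.7152 (V=0.0000). Price 13.3084; hedge Δ=0.6533, bond B=-30.2766.
  t=0,j=0: stock 48.0000 → up 66.7200 (V=13.3084), down 43.6800 (V=0.0000). Price 8.4659; hedge Δ=0.5776, bond B=-19.2599.
Root portfolio cost Δ·48+B reproduces V0=8.4659.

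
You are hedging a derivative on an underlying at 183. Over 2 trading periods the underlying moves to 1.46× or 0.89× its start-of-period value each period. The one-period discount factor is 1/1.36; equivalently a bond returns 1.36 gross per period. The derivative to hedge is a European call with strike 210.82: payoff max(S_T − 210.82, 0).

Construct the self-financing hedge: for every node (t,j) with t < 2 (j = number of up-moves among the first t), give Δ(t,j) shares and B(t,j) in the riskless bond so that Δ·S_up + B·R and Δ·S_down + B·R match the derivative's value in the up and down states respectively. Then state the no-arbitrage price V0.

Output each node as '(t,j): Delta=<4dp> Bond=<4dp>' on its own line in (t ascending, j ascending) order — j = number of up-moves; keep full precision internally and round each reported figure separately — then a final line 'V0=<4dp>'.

(0,0): Delta=0.9185 Bond=-97.9790
(1,0): Delta=0.2905 Bond=-30.9642
(1,1): Delta=1.0000 Bond=-155.0147
V0=70.1147

Under the risk-neutral measure, an up-move has probability p* = (R−d)/(u−d) = 0.8246 and values discount at R = 1.36.
Terminal values V(2,·): V(2,0)=0.0000, V(2,1)=26.9702, V(2,2)=179.2628
Node (1,0) S=162.8700: V=(p*·26.9702+(1−p*)·0.0000)/1.36=16.3519; Δ=(26.9702−0.0000)/(237.7902−144.9543)=0.2905; B=V−Δ·S=-30.9642
Node (1,1) S=267.1800: V=(p*·179.2628+(1−p*)·26.9702)/1.36=112.1653; Δ=(179.2628−26.9702)/(390.0828−237.7902)=1.0000; B=V−Δ·S=-155.0147
Node (0,0) S=183.0000: V=(p*·112.1653+(1−p*)·16.3519)/1.36=70.1147; Δ=(112.1653−16.3519)/(267.1800−162.8700)=0.9185; B=V−Δ·S=-97.9790
Self-financing check: at every node Δ·S+B equals the discounted successor values.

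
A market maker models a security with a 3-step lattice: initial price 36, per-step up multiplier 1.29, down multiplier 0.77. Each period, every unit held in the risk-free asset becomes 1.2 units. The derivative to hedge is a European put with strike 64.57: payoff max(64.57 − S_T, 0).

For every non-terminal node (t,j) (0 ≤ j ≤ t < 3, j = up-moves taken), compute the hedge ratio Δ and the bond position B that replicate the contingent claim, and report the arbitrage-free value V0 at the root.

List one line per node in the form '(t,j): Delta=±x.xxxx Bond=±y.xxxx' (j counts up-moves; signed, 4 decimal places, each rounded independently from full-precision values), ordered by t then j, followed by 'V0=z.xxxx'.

The replicating-portfolio and risk-neutral prices coincide; use p* = (1.2−0.77)/(1.29−0.77) = 0.8269 for the latter.
Payoff layer (t=3): V(3,0)=48.1348, V(3,1)=37.0357, V(3,2)=18.4411, V(3,3)=0.0000
  t=2,j=0: stock 21.3444 → up 27.5343 (V=37.0357), down 16.4352 (V=48.1348). Price 32.4639; hedge Δ=-1.0000, bond B=53.8083.
  t=2,j=1: stock 35.7588 → up 46.1289 (V=18.4411), down 27.5343 (V=37.0357). Price 18.0495; hedge Δ=-1.0000, bond B=53.8083.
  t=2,j=2: stock 59.9076 → up 77.2808 (V=0.0000), down 46.1289 (V=18.4411). Price 2.6598; hedge Δ=-0.5920, bond B=38.1235.
  t=1,j=0: stock 27.7200 → up 35.7588 (V=18.0495), down 21.3444 (V=32.4639). Price 17.1203; hedge Δ=-1.0000, bond B=44.8403.
  t=1,j=1: stock 46.4400 → up 59.9076 (V=2.6598), down 35.7588 (V=18.0495). Price 4.4362; hedge Δ=-0.6373, bond B=34.0318.
  t=0,j=0: stock 36.0000 → up 46.4400 (V=4.4362), down 27.7200 (V=17.1203). Price 5.5262; hedge Δ=-0.6776, bond B=29.9188.
Each (Δ,B) replicates both successor values, so the strategy is self-financing and V0 is arbitrage-free.

(0,0): Delta=-0.6776 Bond=29.9188
(1,0): Delta=-1.0000 Bond=44.8403
(1,1): Delta=-0.6373 Bond=34.0318
(2,0): Delta=-1.0000 Bond=53.8083
(2,1): Delta=-1.0000 Bond=53.8083
(2,2): Delta=-0.5920 Bond=38.1235
V0=5.5262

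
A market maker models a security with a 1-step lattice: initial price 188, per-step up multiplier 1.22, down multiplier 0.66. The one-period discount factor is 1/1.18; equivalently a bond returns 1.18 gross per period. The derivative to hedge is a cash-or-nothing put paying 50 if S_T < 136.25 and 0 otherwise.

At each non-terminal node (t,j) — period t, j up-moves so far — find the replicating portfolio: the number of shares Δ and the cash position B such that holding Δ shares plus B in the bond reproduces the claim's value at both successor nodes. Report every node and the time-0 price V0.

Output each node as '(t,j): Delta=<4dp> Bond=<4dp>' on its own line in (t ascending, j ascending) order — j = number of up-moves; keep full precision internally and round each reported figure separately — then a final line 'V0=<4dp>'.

Since d<R<u, set p* = (R−d)/(u−d) = 0.9286; price each node as the discounted p*-expectation of its children.
Payoff layer (t=1): V(1,0)=50.0000, V(1,1)=0.0000
Node (0,0) S=188.0000: V=(p*·0.0000+(1−p*)·50.0000)/1.18=3.0266; Δ=(0.0000−50.0000)/(229.3600−124.0800)=-0.4749; B=V−Δ·S=92.3123
The time-0 hedge costs 3.0266, which is the no-arbitrage price.

(0,0): Delta=-0.4749 Bond=92.3123
V0=3.0266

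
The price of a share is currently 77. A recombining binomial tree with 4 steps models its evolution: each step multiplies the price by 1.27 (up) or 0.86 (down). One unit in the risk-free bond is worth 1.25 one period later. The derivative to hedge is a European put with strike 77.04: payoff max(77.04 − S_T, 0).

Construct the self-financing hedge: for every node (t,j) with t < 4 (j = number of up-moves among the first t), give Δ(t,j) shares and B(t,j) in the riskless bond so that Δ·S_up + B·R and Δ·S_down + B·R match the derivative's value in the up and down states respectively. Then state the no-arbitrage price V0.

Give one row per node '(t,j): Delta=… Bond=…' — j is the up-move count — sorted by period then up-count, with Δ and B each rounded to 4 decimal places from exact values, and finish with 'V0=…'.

(0,0): Delta=-0.0017 Bond=0.1315
(1,0): Delta=-0.0336 Bond=2.2780
(1,1): Delta=-0.0006 Bond=0.0560
(2,0): Delta=-0.5172 Bond=30.3896
(2,1): Delta=-0.0168 Bond=1.4351
(2,2): Delta=0.0000 Bond=0.0000
(3,0): Delta=-1.0000 Bond=61.6320
(3,1): Delta=-0.5005 Bond=36.7745
(3,2): Delta=0.0000 Bond=0.0000
(3,3): Delta=0.0000 Bond=0.0000
V0=0.0028

The replicating-portfolio and risk-neutral prices coincide; use p* = (1.25−0.86)/(1.27−0.86) = 0.9512 for the latter.
Terminal payoffs: V(4,0)=34.9204, V(4,1)=14.8401, V(4,2)=0.0000, V(4,3)=0.0000, V(4,4)=0.0000
(3,0): S=48.9763. Δ = (V_up−V_dn)/(S_up−S_dn) = (14.8401−34.9204)/(62.1999−42.1196) = -1.0000. V = [p*·14.8401 + (1−p*)·34.9204]/1.25 = 12.6557. B = V − Δ·S = 61.6320.
(3,1): S=72.3255. Δ = (V_up−V_dn)/(S_up−S_dn) = (0.0000−14.8401)/(91.8534−62.1999) = -0.5005. V = [p*·0.0000 + (1−p*)·14.8401]/1.25 = 0.5791. B = V − Δ·S = 36.7745.
(3,2): S=106.8062. Δ = (V_up−V_dn)/(S_up−S_dn) = (0.0000−0.0000)/(135.6439−91.8534) = 0.0000. V = [p*·0.0000 + (1−p*)·0.0000]/1.25 = 0.0000. B = V − Δ·S = 0.0000.
(3,3): S=157.7255. Δ = (V_up−V_dn)/(S_up−S_dn) = (0.0000−0.0000)/(200.3114−135.6439) = 0.0000. V = [p*·0.0000 + (1−p*)·0.0000]/1.25 = 0.0000. B = V − Δ·S = 0.0000.
(2,0): S=56.9492. Δ = (V_up−V_dn)/(S_up−S_dn) = (0.5791−12.6557)/(72.3255−48.9763) = -0.5172. V = [p*·0.5791 + (1−p*)·12.6557]/1.25 = 0.9346. B = V − Δ·S = 30.3896.
(2,1): S=84.0994. Δ = (V_up−V_dn)/(S_up−S_dn) = (0.0000−0.5791)/(106.8062−72.3255) = -0.0168. V = [p*·0.0000 + (1−p*)·0.5791]/1.25 = 0.0226. B = V − Δ·S = 1.4351.
(2,2): S=124.1933. Δ = (V_up−V_dn)/(S_up−S_dn) = (0.0000−0.0000)/(157.7255−106.8062) = 0.0000. V = [p*·0.0000 + (1−p*)·0.0000]/1.25 = 0.0000. B = V − Δ·S = 0.0000.
(1,0): S=66.2200. Δ = (V_up−V_dn)/(S_up−S_dn) = (0.0226−0.9346)/(84.0994−56.9492) = -0.0336. V = [p*·0.0226 + (1−p*)·0.9346]/1.25 = 0.0537. B = V − Δ·S = 2.2780.
(1,1): S=97.7900. Δ = (V_up−V_dn)/(S_up−S_dn) = (0.0000−0.0226)/(124.1933−84.0994) = -0.0006. V = [p*·0.0000 + (1−p*)·0.0226]/1.25 = 0.0009. B = V − Δ·S = 0.0560.
(0,0): S=77.0000. Δ = (V_up−V_dn)/(S_up−S_dn) = (0.0009−0.0537)/(97.7900−66.2200) = -0.0017. V = [p*·0.0009 + (1−p*)·0.0537]/1.25 = 0.0028. B = V − Δ·S = 0.1315.
Each (Δ,B) replicates both successor values, so the strategy is self-financing and V0 is arbitrage-free.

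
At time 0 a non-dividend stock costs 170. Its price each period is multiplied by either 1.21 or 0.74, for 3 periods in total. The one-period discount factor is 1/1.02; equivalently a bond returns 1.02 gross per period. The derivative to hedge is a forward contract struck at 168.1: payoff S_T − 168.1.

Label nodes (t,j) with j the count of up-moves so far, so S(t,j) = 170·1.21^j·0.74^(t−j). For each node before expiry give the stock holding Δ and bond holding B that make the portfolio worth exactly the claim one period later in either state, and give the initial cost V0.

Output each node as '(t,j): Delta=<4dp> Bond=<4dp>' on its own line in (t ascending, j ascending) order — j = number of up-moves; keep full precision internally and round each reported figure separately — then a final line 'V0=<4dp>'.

Risk-neutral probability p* = (R−d)/(u−d) = (1.02−0.74)/(1.21−0.74) = 0.5957.
Terminal payoffs: V(3,0)=-99.2119, V(3,1)=-55.4587, V(3,2)=16.0838, V(3,3)=133.0654
(2,0): S=93.0920. Δ = (V_up−V_dn)/(S_up−S_dn) = (-55.4587−-99.2119)/(112.6413−68.8881) = 1.0000. V = [p*·-55.4587 + (1−p*)·-99.2119]/1.02 = -71.7119. B = V − Δ·S = -164.8039.
(2,1): S=152.2180. Δ = (V_up−V_dn)/(S_up−S_dn) = (16.0838−-55.4587)/(184.1838−112.6413) = 1.0000. V = [p*·16.0838 + (1−p*)·-55.4587]/1.02 = -12.5859. B = V − Δ·S = -164.8039.
(2,2): S=248.8970. Δ = (V_up−V_dn)/(S_up−S_dn) = (133.0654−16.0838)/(301.1654−184.1838) = 1.0000. V = [p*·133.0654 + (1−p*)·16.0838]/1.02 = 84.0931. B = V − Δ·S = -164.8039.
(1,0): S=125.8000. Δ = (V_up−V_dn)/(S_up−S_dn) = (-12.5859−-71.7119)/(152.2180−93.0920) = 1.0000. V = [p*·-12.5859 + (1−p*)·-71.7119]/1.02 = -35.7725. B = V − Δ·S = -161.5725.
(1,1): S=205.7000. Δ = (V_up−V_dn)/(S_up−S_dn) = (84.0931−-12.5859)/(248.8970−152.2180) = 1.0000. V = [p*·84.0931 + (1−p*)·-12.5859]/1.02 = 44.1275. B = V − Δ·S = -161.5725.
(0,0): S=170.0000. Δ = (V_up−V_dn)/(S_up−S_dn) = (44.1275−-35.7725)/(205.7000−125.8000) = 1.0000. V = [p*·44.1275 + (1−p*)·-35.7725]/1.02 = 11.5956. B = V − Δ·S = -158.4044.
Self-financing check: at every node Δ·S+B equals the discounted successor values.

(0,0): Delta=1.0000 Bond=-158.4044
(1,0): Delta=1.0000 Bond=-161.5725
(1,1): Delta=1.0000 Bond=-161.5725
(2,0): Delta=1.0000 Bond=-164.8039
(2,1): Delta=1.0000 Bond=-164.8039
(2,2): Delta=1.0000 Bond=-164.8039
V0=11.5956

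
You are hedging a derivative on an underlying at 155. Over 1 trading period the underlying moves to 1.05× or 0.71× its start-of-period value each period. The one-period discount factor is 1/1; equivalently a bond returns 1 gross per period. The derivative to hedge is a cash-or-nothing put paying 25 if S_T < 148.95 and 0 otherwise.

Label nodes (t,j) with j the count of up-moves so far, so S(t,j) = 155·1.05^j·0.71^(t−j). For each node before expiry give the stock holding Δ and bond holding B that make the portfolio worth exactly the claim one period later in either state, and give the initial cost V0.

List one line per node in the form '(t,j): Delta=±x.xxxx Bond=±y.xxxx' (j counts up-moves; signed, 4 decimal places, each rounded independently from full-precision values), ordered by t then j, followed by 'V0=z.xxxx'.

Under the risk-neutral measure, an up-move has probability p* = (R−d)/(u−d) = 0.8529 and values discount at R = 1.
At expiry t=1: V(1,0)=25.0000, V(1,1)=0.0000
(0,0): S=155.0000. Δ = (V_up−V_dn)/(S_up−S_dn) = (0.0000−25.0000)/(162.7500−110.0500) = -0.4744. V = [p*·0.0000 + (1−p*)·25.0000]/1 = 3.6765. B = V − Δ·S = 77.2059.
Self-financing check: at every node Δ·S+B equals the discounted successor values.

(0,0): Delta=-0.4744 Bond=77.2059
V0=3.6765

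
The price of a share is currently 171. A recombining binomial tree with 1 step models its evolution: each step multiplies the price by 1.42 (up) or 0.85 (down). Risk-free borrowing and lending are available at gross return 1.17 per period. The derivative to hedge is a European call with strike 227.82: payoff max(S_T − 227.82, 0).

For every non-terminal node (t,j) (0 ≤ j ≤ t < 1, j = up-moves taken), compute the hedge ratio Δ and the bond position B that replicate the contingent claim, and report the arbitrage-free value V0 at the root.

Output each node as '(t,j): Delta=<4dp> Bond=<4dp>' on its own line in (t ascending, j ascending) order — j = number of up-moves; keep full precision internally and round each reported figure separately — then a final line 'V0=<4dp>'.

Since d<R<u, set p* = (R−d)/(u−d) = 0.5614; price each node as the discounted p*-expectation of its children.
Payoff layer (t=1): V(1,0)=0.0000, V(1,1)=15.0000
(0,0): S=171.0000. Δ = (V_up−V_dn)/(S_up−S_dn) = (15.0000−0.0000)/(242.8200−145.3500) = 0.1539. V = [p*·15.0000 + (1−p*)·0.0000]/1.17 = 7.1975. B = V − Δ·S = -19.1183.
Each (Δ,B) replicates both successor values, so the strategy is self-financing and V0 is arbitrage-free.

(0,0): Delta=0.1539 Bond=-19.1183
V0=7.1975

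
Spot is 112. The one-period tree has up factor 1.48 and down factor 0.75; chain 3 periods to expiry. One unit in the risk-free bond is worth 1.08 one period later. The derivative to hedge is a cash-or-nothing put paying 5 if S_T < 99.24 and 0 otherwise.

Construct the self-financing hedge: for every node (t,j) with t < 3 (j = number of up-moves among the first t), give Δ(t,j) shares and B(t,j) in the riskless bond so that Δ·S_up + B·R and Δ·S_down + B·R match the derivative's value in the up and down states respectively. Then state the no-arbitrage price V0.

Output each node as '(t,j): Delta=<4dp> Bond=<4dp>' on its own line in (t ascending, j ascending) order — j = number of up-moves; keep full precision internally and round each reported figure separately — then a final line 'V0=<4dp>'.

(0,0): Delta=-0.0260 Bond=5.1783
(1,0): Delta=-0.0341 Bond=6.2776
(1,1): Delta=-0.0210 Bond=4.7621
(2,0): Delta=0.0000 Bond=4.6296
(2,1): Delta=-0.0551 Bond=9.3861
(2,2): Delta=0.0000 Bond=0.0000
V0=2.2692

The replicating-portfolio and risk-neutral prices coincide; use p* = (1.08−0.75)/(1.48−0.75) = 0.4521 for the latter.
Payoff layer (t=3): V(3,0)=5.0000, V(3,1)=5.0000, V(3,2)=0.0000, V(3,3)=0.0000
Node (2,0) S=63.0000: V=(p*·5.0000+(1−p*)·5.0000)/1.08=4.6296; Δ=(5.0000−5.0000)/(93.2400−47.2500)=0.0000; B=V−Δ·S=4.6296
Node (2,1) S=124.3200: V=(p*·0.0000+(1−p*)·5.0000)/1.08=2.5368; Δ=(0.0000−5.0000)/(183.9936−93.2400)=-0.0551; B=V−Δ·S=9.3861
Node (2,2) S=245.3248: V=(p*·0.0000+(1−p*)·0.0000)/1.08=0.0000; Δ=(0.0000−0.0000)/(363.0807−183.9936)=0.0000; B=V−Δ·S=0.0000
Node (1,0) S=84.0000: V=(p*·2.5368+(1−p*)·4.6296)/1.08=3.4107; Δ=(2.5368−4.6296)/(124.3200−63.0000)=-0.0341; B=V−Δ·S=6.2776
Node (1,1) S=165.7600: V=(p*·0.0000+(1−p*)·2.5368)/1.08=1.2871; Δ=(0.0000−2.5368)/(245.3248−124.3200)=-0.0210; B=V−Δ·S=4.7621
Node (0,0) S=112.0000: V=(p*·1.2871+(1−p*)·3.4107)/1.08=2.2692; Δ=(1.2871−3.4107)/(165.7600−84.0000)=-0.0260; B=V−Δ·S=5.1783
Root portfolio cost Δ·112+B reproduces V0=2.2692.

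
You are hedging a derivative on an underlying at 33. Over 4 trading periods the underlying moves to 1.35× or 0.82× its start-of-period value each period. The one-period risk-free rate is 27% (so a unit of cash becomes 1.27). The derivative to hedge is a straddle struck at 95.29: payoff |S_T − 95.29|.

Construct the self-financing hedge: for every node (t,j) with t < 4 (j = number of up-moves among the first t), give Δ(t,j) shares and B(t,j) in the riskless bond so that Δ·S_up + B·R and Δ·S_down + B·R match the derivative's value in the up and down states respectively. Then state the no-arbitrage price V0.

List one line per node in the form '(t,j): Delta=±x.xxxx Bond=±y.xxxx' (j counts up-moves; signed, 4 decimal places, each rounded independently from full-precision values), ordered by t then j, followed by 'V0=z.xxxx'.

(0,0): Delta=-0.5107 Bond=26.2041
(1,0): Delta=-1.0000 Bond=46.5196
(1,1): Delta=-0.4579 Bond=30.9254
(2,0): Delta=-1.0000 Bond=59.0799
(2,1): Delta=-1.0000 Bond=59.0799
(2,2): Delta=-0.3993 Bond=35.7544
(3,0): Delta=-1.0000 Bond=75.0315
(3,1): Delta=-1.0000 Bond=75.0315
(3,2): Delta=-1.0000 Bond=75.0315
(3,3): Delta=-0.3345 Bond=40.1417
V0=9.3509

Risk-neutral probability p* = (R−d)/(u−d) = (1.27−0.82)/(1.35−0.82) = 0.8491.
Payoff layer (t=4): V(4,0)=80.3700, V(4,1)=70.7266, V(4,2)=54.8502, V(4,3)=28.7123, V(4,4)=14.3197
  t=3,j=0: stock 18.1951 → up 24.5634 (V=70.7266), down 14.9200 (V=80.3700). Price 56.8364; hedge Δ=-1.0000, bond B=75.0315.
  t=3,j=1: stock 29.9554 → up 40.4398 (V=54.8502), down 24.5634 (V=70.7266). Price 45.0761; hedge Δ=-1.0000, bond B=75.0315.
  t=3,j=2: stock 49.3169 → up 66.5777 (V=28.7123), down 40.4398 (V=54.8502). Price 25.7146; hedge Δ=-1.0000, bond B=75.0315.
  t=3,j=3: stock 81.1924 → up 109.6097 (V=14.3197), down 66.5777 (V=28.7123). Price 12.9860; hedge Δ=-0.3345, bond B=40.1417.
  t=2,j=0: stock 22.1892 → up 29.9554 (V=45.0761), down 18.1951 (V=56.8364). Price 36.8907; hedge Δ=-1.0000, bond B=59.0799.
  t=2,j=1: stock 36.5310 → up 49.3169 (V=25.7146), down 29.9554 (V=45.0761). Price 22.5489; hedge Δ=-1.0000, bond B=59.0799.
  t=2,j=2: stock 60.1425 → up 81.1924 (V=12.9860), down 49.3169 (V=25.7146). Price 11.7380; hedge Δ=-0.3993, bond B=35.7544.
  t=1,j=0: stock 27.0600 → up 36.5310 (V=22.5489), down 22.1892 (V=36.8907). Price 19.4596; hedge Δ=-1.0000, bond B=46.5196.
  t=1,j=1: stock 44.5500 → up 60.1425 (V=11.7380), down 36.5310 (V=22.5489). Price 10.5274; hedge Δ=-0.4579, bond B=30.9254.
  t=0,j=0: stock 33.0000 → up 44.5500 (V=10.5274), down 27.0600 (V=19.4596). Price 9.3509; hedge Δ=-0.5107, bond B=26.2041.
Each (Δ,B) replicates both successor values, so the strategy is self-financing and V0 is arbitrage-free.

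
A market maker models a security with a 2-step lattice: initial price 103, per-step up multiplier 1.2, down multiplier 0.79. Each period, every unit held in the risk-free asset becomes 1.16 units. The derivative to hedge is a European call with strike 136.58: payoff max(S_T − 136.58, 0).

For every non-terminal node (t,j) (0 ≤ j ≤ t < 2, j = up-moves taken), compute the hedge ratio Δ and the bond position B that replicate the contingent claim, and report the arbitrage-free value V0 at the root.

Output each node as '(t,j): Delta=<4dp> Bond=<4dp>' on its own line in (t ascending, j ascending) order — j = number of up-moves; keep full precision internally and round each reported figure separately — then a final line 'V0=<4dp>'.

(0,0): Delta=0.2163 Bond=-15.1710
(1,0): Delta=0.0000 Bond=0.0000
(1,1): Delta=0.2317 Bond=-19.5008
V0=7.1054

No-arbitrage ⇒ martingale measure with p* = (R−d)/(u−d) = 0.9024.
Payoff layer (t=2): V(2,0)=0.0000, V(2,1)=0.0000, V(2,2)=11.7400
(1,0): S=81.3700. Δ = (V_up−V_dn)/(S_up−S_dn) = (0.0000−0.0000)/(97.6440−64.2823) = 0.0000. V = [p*·0.0000 + (1−p*)·0.0000]/1.16 = 0.0000. B = V − Δ·S = 0.0000.
(1,1): S=123.6000. Δ = (V_up−V_dn)/(S_up−S_dn) = (11.7400−0.0000)/(148.3200−97.6440) = 0.2317. V = [p*·11.7400 + (1−p*)·0.0000]/1.16 = 9.1333. B = V − Δ·S = -19.5008.
(0,0): S=103.0000. Δ = (V_up−V_dn)/(S_up−S_dn) = (9.1333−0.0000)/(123.6000−81.3700) = 0.2163. V = [p*·9.1333 + (1−p*)·0.0000]/1.16 = 7.1054. B = V − Δ·S = -15.1710.
Root portfolio cost Δ·103+B reproduces V0=7.1054.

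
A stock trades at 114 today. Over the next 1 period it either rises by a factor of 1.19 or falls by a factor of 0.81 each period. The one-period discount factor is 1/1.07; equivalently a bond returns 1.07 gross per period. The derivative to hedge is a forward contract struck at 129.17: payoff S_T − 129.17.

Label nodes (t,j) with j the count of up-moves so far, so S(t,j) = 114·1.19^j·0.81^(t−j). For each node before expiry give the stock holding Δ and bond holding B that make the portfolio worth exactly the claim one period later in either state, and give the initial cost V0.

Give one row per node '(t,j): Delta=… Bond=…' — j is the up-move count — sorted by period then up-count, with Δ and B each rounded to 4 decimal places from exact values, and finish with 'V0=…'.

Under the risk-neutral measure, an up-move has probability p* = (R−d)/(u−d) = 0.6842 and values discount at R = 1.07.
Terminal payoffs: V(1,0)=-36.8300, V(1,1)=6.4900
  t=0,j=0: stock 114.0000 → up 135.6600 (V=6.4900), down 92.3400 (V=-36.8300). Price -6.7196; hedge Δ=1.0000, bond B=-120.7196.
Self-financing check: at every node Δ·S+B equals the discounted successor values.

(0,0): Delta=1.0000 Bond=-120.7196
V0=-6.7196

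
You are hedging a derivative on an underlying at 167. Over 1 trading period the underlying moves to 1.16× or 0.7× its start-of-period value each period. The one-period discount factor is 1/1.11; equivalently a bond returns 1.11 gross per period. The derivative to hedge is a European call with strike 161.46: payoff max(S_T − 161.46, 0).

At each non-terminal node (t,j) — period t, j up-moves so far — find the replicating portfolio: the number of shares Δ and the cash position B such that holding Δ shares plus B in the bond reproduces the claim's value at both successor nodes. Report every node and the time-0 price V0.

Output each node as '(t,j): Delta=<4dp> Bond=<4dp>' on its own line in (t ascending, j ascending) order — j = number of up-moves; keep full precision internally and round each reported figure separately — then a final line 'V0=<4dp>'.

(0,0): Delta=0.4199 Bond=-44.2264
V0=25.9040

Since d<R<u, set p* = (R−d)/(u−d) = 0.8913; price each node as the discounted p*-expectation of its children.
Payoff layer (t=1): V(1,0)=0.0000, V(1,1)=32.2600
  t=0,j=0: stock 167.0000 → up 193.7200 (V=32.2600), down 116.9000 (V=0.0000). Price 25.9040; hedge Δ=0.4199, bond B=-44.2264.
Each (Δ,B) replicates both successor values, so the strategy is self-financing and V0 is arbitrage-free.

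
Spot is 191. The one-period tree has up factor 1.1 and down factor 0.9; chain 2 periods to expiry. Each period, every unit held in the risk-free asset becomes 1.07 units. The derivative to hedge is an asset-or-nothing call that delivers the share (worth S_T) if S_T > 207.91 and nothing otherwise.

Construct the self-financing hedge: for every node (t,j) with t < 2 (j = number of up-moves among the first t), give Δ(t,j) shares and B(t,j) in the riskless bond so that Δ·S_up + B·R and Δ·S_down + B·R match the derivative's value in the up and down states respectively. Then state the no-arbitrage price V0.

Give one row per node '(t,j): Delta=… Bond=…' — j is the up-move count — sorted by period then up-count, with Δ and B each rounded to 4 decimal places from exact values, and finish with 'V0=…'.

(0,0): Delta=4.8061 Bond=-772.1161
(1,0): Delta=0.0000 Bond=0.0000
(1,1): Delta=5.5000 Bond=-971.9579
V0=145.8442

Risk-neutral probability p* = (R−d)/(u−d) = (1.07−0.9)/(1.1−0.9) = 0.8500.
At expiry t=2: V(2,0)=0.0000, V(2,1)=0.0000, V(2,2)=231.1100
Node (1,0) S=171.9000: V=(p*·0.0000+(1−p*)·0.0000)/1.07=0.0000; Δ=(0.0000−0.0000)/(189.0900−154.7100)=0.0000; B=V−Δ·S=0.0000
Node (1,1) S=210.1000: V=(p*·231.1100+(1−p*)·0.0000)/1.07=183.5921; Δ=(231.1100−0.0000)/(231.1100−189.0900)=5.5000; B=V−Δ·S=-971.9579
Node (0,0) S=191.0000: V=(p*·183.5921+(1−p*)·0.0000)/1.07=145.8442; Δ=(183.5921−0.0000)/(210.1000−171.9000)=4.8061; B=V−Δ·S=-772.1161
Each (Δ,B) replicates both successor values, so the strategy is self-financing and V0 is arbitrage-free.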